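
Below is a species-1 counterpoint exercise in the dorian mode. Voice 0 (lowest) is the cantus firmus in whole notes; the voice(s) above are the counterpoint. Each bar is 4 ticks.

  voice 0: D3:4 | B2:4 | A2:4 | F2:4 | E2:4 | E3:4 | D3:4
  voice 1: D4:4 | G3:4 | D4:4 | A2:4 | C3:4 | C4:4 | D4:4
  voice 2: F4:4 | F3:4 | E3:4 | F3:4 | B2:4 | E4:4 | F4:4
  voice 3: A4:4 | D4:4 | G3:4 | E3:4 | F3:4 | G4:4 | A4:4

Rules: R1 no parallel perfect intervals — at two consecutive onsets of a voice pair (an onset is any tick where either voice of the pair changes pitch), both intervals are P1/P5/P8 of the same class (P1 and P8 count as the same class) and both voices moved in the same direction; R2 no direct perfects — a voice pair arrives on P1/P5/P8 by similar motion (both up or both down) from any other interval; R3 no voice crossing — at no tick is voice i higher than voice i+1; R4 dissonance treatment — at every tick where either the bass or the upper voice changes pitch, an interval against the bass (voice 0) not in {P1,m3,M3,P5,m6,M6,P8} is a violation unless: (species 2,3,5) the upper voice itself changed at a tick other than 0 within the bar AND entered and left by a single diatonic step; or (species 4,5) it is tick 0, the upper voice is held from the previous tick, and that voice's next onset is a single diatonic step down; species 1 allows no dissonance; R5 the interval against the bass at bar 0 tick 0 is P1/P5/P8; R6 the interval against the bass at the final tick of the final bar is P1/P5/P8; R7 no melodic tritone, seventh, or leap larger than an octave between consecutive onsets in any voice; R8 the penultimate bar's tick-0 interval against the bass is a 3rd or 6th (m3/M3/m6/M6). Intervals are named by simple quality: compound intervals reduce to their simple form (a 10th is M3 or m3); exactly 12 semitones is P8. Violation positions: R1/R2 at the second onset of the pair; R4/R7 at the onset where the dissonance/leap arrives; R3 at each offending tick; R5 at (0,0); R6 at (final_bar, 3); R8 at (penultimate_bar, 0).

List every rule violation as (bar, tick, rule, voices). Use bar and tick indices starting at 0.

bar 0: v0=D3 v1=D4 v2=F4 v3=A4 downbeat P5
bar 1: v0=B2 v1=G3 v2=F3 v3=D4 downbeat m3
bar 2: v0=A2 v1=D4 v2=E3 v3=G3 downbeat m7
bar 3: v0=F2 v1=A2 v2=F3 v3=E3 downbeat M7
bar 4: v0=E2 v1=C3 v2=B2 v3=F3 downbeat m2
bar 5: v0=E3 v1=C4 v2=E4 v3=G4 downbeat m3
bar 6: v0=D3 v1=D4 v2=F4 v3=A4 downbeat P5
  -> R5 @ bar 0 tick 0 v(0, 2): opens on m3
  -> R1 @ bar 1 tick 0 v(1, 3): D4/A4 P5 -> G3/D4 P5 similar
  -> R3 @ bar 1 tick 0 v(1, 2): G3 above F3
  -> R4 @ bar 1 tick 0 v(0, 2): B2/F3 TT untreated
  -> R3 @ bar 1 tick 1 v(1, 2): G3 above F3
  -> R3 @ bar 1 tick 2 v(1, 2): G3 above F3
  -> R3 @ bar 1 tick 3 v(1, 2): G3 above F3
  -> R2 @ bar 2 tick 0 v(0, 2): B2/F3 TT -> A2/E3 P5 similar
  -> R3 @ bar 2 tick 0 v(1, 2): D4 above E3
  -> R4 @ bar 2 tick 0 v(0, 1): A2/D4 P4 untreated
  -> R4 @ bar 2 tick 0 v(0, 3): A2/G3 m7 untreated
  -> R3 @ bar 2 tick 1 v(1, 2): D4 above E3
  -> R3 @ bar 2 tick 2 v(1, 2): D4 above E3
  -> R3 @ bar 2 tick 3 v(1, 2): D4 above E3
  -> R1 @ bar 3 tick 0 v(1, 3): D4/G3 P5 -> A2/E3 P5 similar
  -> R3 @ bar 3 tick 0 v(2, 3): F3 above E3
  -> R4 @ bar 3 tick 0 v(0, 3): F2/E3 M7 untreated
  -> R7 @ bar 3 tick 0 v(1,): D4->A2 leap 17st
  -> R3 @ bar 3 tick 1 v(2, 3): F3 above E3
  -> R3 @ bar 3 tick 2 v(2, 3): F3 above E3
  -> R3 @ bar 3 tick 3 v(2, 3): F3 above E3
  -> R2 @ bar 4 tick 0 v(0, 2): F2/F3 P8 -> E2/B2 P5 similar
  -> R3 @ bar 4 tick 0 v(1, 2): C3 above B2
  -> R4 @ bar 4 tick 0 v(0, 3): E2/F3 m2 untreated
  -> R7 @ bar 4 tick 0 v(2,): F3->B2 leap 6st
  -> R3 @ bar 4 tick 1 v(1, 2): C3 above B2
  -> R3 @ bar 4 tick 2 v(1, 2): C3 above B2
  -> R3 @ bar 4 tick 3 v(1, 2): C3 above B2
  -> R2 @ bar 5 tick 0 v(0, 2): E2/B2 P5 -> E3/E4 P8 similar
  -> R2 @ bar 5 tick 0 v(1, 3): C3/F3 P4 -> C4/G4 P5 similar
  -> R7 @ bar 5 tick 0 v(2,): B2->E4 leap 17st
  -> R7 @ bar 5 tick 0 v(3,): F3->G4 leap 14st
  -> R8 @ bar 5 tick 0 v(0, 2): penult P8 not 3rd/6th
  -> R1 @ bar 6 tick 0 v(1, 3): C4/G4 P5 -> D4/A4 P5 similar
  -> R6 @ bar 6 tick 3 v(0, 2): closes on m3

(0, 0, R5, (0, 2))
(1, 0, R1, (1, 3))
(1, 0, R3, (1, 2))
(1, 0, R4, (0, 2))
(1, 1, R3, (1, 2))
(1, 2, R3, (1, 2))
(1, 3, R3, (1, 2))
(2, 0, R2, (0, 2))
(2, 0, R3, (1, 2))
(2, 0, R4, (0, 1))
(2, 0, R4, (0, 3))
(2, 1, R3, (1, 2))
(2, 2, R3, (1, 2))
(2, 3, R3, (1, 2))
(3, 0, R1, (1, 3))
(3, 0, R3, (2, 3))
(3, 0, R4, (0, 3))
(3, 0, R7, (1,))
(3, 1, R3, (2, 3))
(3, 2, R3, (2, 3))
(3, 3, R3, (2, 3))
(4, 0, R2, (0, 2))
(4, 0, R3, (1, 2))
(4, 0, R4, (0, 3))
(4, 0, R7, (2,))
(4, 1, R3, (1, 2))
(4, 2, R3, (1, 2))
(4, 3, R3, (1, 2))
(5, 0, R2, (0, 2))
(5, 0, R2, (1, 3))
(5, 0, R7, (2,))
(5, 0, R7, (3,))
(5, 0, R8, (0, 2))
(6, 0, R1, (1, 3))
(6, 3, R6, (0, 2))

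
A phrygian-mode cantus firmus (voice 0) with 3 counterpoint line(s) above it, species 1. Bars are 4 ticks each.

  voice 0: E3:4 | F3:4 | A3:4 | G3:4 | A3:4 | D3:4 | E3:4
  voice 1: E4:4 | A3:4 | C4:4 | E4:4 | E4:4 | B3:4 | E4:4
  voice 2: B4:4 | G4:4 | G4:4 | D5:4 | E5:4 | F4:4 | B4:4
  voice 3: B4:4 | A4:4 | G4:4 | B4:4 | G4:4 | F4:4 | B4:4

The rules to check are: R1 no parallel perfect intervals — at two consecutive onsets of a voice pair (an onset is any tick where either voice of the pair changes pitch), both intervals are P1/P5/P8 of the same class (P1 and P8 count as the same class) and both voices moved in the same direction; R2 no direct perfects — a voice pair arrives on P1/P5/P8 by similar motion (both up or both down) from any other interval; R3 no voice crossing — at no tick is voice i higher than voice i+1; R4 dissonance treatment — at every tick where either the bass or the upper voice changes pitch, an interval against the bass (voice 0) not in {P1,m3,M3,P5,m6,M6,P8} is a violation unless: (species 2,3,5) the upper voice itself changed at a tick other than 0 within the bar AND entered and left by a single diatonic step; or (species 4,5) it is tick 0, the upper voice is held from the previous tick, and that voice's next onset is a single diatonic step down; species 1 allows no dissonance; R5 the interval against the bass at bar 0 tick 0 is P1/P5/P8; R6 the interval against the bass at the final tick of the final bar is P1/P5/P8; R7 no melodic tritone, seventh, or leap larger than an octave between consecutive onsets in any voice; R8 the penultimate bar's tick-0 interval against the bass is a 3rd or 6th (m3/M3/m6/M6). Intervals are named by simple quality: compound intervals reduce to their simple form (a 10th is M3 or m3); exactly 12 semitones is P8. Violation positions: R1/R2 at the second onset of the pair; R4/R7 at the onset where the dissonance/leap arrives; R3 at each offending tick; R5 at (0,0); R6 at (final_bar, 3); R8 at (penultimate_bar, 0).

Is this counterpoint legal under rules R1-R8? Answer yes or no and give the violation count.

bar 0: v0=E3 v1=E4 v2=B4 v3=B4 (P5)
bar 1: v0=F3 v1=A3 v2=G4 v3=A4 (M3)
bar 2: v0=A3 v1=C4 v2=G4 v3=G4 (m7)
bar 3: v0=G3 v1=E4 v2=D5 v3=B4 (M3)
bar 4: v0=A3 v1=E4 v2=E5 v3=G4 (m7)
bar 5: v0=D3 v1=B3 v2=F4 v3=F4 (m3)
bar 6: v0=E3 v1=E4 v2=B4 v3=B4 (P5)
  R2 @ bar1.0: E4/B4 P5 -> A3/A4 P8 similar
  R4 @ bar1.0: F3/G4 M2 untreated
  R4 @ bar2.0: A3/G4 m7 untreated
  R4 @ bar2.0: A3/G4 m7 untreated
  R1 @ bar3.0: C4/G4 P5 -> E4/B4 P5 similar
  R3 @ bar3.0: D5 above B4
  R3 @ bar3.1: D5 above B4
  R3 @ bar3.2: D5 above B4
  R3 @ bar3.3: D5 above B4
  R1 @ bar4.0: G3/D5 P5 -> A3/E5 P5 similar
  R3 @ bar4.0: E5 above G4
  R4 @ bar4.0: A3/G4 m7 untreated
  R3 @ bar4.1: E5 above G4
  R3 @ bar4.2: E5 above G4
  R3 @ bar4.3: E5 above G4
  R2 @ bar5.0: E5/G4 M6 -> F4/F4 P1 similar
  R7 @ bar5.0: E5->F4 leap 11st
  R1 @ bar6.0: F4/F4 P1 -> B4/B4 P1 similar
  R2 @ bar6.0: D3/B3 M6 -> E3/E4 P8 similar
  R2 @ bar6.0: D3/F4 m3 -> E3/B4 P5 similar
  R2 @ bar6.0: D3/F4 m3 -> E3/B4 P5 similar
  R2 @ bar6.0: B3/F4 TT -> E4/B4 P5 similar
  R2 @ bar6.0: B3/F4 TT -> E4/B4 P5 similar
  R7 @ bar6.0: F4->B4 leap 6st
  R7 @ bar6.0: F4->B4 leap 6st

No (25 violations)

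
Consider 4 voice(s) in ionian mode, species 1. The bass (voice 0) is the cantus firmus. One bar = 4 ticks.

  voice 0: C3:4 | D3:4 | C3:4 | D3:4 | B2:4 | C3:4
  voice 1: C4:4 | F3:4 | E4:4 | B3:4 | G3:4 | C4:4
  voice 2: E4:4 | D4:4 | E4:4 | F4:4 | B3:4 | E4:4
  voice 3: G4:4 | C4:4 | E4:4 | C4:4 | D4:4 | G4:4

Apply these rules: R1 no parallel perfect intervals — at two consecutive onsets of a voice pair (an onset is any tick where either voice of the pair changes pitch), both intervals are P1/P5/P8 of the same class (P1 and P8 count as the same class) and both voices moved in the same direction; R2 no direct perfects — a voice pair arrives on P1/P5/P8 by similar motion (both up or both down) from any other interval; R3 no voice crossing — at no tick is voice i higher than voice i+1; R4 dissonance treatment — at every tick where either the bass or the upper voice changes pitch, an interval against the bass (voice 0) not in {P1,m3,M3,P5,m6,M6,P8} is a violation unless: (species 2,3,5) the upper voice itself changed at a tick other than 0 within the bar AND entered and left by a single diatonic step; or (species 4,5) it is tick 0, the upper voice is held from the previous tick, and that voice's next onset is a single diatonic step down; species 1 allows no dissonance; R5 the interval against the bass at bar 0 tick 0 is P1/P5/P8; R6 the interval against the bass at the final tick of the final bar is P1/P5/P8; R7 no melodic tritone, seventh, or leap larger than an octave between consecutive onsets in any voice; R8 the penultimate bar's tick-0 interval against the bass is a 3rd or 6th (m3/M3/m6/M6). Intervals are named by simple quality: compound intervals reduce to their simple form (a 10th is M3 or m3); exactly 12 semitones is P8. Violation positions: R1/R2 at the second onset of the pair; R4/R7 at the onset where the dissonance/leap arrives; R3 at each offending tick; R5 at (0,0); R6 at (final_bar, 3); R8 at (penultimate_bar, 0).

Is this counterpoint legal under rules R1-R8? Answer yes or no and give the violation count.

bar 0: v0=C3 v1=C4 v2=E4 v3=G4 (P5)
bar 1: v0=D3 v1=F3 v2=D4 v3=C4 (m7)
bar 2: v0=C3 v1=E4 v2=E4 v3=E4 (M3)
bar 3: v0=D3 v1=B3 v2=F4 v3=C4 (m7)
bar 4: v0=B2 v1=G3 v2=B3 v3=D4 (m3)
bar 5: v0=C3 v1=C4 v2=E4 v3=G4 (P5)
  R5 @ bar0.0: opens on M3
  R1 @ bar1.0: C4/G4 P5 -> F3/C4 P5 similar
  R3 @ bar1.0: D4 above C4
  R4 @ bar1.0: D3/C4 m7 untreated
  R3 @ bar1.1: D4 above C4
  R3 @ bar1.2: D4 above C4
  R3 @ bar1.3: D4 above C4
  R2 @ bar2.0: F3/D4 M6 -> E4/E4 P1 similar
  R2 @ bar2.0: F3/C4 P5 -> E4/E4 P1 similar
  R2 @ bar2.0: D4/C4 M2 -> E4/E4 P1 similar
  R7 @ bar2.0: F3->E4 leap 11st
  R3 @ bar3.0: F4 above C4
  R4 @ bar3.0: D3/C4 m7 untreated
  R3 @ bar3.1: F4 above C4
  R3 @ bar3.2: F4 above C4
  R3 @ bar3.3: F4 above C4
  R2 @ bar4.0: D3/F4 m3 -> B2/B3 P8 similar
  R7 @ bar4.0: F4->B3 leap 6st
  R8 @ bar4.0: penult P8 not 3rd/6th
  R1 @ bar5.0: G3/D4 P5 -> C4/G4 P5 similar
  R2 @ bar5.0: B2/G3 m6 -> C3/C4 P8 similar
  R2 @ bar5.0: B2/D4 m3 -> C3/G4 P5 similar
  R6 @ bar5.3: closes on M3

No (23 violations)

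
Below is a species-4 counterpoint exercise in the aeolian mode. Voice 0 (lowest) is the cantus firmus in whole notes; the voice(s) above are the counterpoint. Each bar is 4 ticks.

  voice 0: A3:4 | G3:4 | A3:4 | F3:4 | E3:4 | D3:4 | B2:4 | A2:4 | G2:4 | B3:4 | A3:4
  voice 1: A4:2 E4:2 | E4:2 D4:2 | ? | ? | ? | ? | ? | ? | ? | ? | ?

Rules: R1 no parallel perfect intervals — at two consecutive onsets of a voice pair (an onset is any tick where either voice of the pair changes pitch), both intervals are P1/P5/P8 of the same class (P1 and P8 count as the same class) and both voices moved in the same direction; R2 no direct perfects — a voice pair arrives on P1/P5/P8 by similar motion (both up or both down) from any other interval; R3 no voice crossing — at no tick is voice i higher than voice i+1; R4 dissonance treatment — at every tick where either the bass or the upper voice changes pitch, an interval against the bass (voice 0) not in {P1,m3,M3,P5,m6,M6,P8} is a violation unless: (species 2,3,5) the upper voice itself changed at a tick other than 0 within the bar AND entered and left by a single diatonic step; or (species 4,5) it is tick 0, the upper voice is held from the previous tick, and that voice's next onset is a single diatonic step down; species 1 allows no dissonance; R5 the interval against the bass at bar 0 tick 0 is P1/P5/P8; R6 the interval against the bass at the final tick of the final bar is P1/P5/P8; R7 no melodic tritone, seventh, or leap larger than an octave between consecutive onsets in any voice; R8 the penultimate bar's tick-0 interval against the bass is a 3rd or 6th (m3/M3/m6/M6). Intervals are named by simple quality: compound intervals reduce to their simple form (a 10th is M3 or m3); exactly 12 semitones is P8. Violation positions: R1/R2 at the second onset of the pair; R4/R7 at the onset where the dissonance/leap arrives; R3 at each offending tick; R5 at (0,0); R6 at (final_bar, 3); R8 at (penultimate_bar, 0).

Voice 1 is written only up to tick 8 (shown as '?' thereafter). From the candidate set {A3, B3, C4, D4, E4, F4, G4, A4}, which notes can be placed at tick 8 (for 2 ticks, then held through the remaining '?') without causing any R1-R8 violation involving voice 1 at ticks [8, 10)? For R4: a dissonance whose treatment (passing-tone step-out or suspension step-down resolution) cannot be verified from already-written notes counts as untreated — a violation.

A3: legal
B3: violates R4
C4: legal
D4: violates R4
E4: violates R1
F4: legal
G4: violates R4
A4: violates R2

{A3, C4, F4}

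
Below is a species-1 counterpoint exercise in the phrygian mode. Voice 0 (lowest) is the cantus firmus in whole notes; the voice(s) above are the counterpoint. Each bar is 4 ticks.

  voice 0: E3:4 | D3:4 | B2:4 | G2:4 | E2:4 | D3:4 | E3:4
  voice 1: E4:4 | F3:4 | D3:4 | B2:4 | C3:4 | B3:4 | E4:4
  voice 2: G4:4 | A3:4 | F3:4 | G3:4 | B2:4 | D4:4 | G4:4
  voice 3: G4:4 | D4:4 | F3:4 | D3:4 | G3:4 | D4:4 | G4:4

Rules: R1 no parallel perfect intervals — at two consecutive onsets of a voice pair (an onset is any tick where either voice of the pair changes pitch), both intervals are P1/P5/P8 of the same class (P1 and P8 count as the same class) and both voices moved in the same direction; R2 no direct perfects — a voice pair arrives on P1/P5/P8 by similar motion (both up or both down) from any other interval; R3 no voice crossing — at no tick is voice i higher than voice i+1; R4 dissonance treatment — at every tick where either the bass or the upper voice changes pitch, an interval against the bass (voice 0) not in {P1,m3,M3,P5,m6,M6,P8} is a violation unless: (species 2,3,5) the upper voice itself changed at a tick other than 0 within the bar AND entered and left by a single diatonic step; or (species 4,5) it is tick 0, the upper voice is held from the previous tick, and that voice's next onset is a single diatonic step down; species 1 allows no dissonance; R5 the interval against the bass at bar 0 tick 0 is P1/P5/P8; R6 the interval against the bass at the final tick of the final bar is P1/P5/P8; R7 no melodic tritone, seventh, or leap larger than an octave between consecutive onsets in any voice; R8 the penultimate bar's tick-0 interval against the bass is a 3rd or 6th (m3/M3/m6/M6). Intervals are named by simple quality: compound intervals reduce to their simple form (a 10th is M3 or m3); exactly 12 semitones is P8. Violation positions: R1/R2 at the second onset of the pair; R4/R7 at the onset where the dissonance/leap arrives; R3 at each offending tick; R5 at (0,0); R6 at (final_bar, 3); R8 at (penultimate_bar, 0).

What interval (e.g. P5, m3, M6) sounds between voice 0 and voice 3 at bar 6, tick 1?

m3

voice 0=E3 voice 3=G4 -> m3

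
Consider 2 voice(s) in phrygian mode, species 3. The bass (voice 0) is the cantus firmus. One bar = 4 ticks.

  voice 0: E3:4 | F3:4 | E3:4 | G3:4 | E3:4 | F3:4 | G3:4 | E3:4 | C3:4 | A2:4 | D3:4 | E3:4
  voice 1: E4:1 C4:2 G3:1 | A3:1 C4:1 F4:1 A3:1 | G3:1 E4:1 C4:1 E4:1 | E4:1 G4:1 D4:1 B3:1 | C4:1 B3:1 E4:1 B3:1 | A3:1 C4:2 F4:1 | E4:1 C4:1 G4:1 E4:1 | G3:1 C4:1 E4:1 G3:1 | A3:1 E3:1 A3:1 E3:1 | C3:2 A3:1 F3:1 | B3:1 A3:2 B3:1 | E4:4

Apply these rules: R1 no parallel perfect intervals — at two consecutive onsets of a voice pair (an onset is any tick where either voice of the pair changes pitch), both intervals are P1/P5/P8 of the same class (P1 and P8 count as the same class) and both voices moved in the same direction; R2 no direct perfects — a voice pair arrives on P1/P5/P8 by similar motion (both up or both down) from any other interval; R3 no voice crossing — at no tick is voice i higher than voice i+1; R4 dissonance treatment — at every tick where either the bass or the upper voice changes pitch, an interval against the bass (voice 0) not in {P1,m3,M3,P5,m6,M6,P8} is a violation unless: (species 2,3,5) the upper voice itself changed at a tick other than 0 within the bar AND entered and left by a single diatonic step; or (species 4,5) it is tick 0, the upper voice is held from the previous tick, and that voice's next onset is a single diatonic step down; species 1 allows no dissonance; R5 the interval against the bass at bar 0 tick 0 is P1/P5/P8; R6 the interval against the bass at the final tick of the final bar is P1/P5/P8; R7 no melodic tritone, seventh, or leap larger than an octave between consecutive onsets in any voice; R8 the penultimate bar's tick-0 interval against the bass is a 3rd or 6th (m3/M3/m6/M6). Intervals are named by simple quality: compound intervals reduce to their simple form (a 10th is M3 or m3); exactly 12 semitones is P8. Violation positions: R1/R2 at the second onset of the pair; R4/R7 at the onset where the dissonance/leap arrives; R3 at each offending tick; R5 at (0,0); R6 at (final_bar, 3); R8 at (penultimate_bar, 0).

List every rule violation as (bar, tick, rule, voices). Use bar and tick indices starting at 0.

bar 0: v0=E3 v1=E4 downbeat P8
bar 1: v0=F3 v1=A3 downbeat M3
bar 2: v0=E3 v1=G3 downbeat m3
bar 3: v0=G3 v1=E4 downbeat M6
bar 4: v0=E3 v1=C4 downbeat m6
bar 5: v0=F3 v1=A3 downbeat M3
bar 6: v0=G3 v1=E4 downbeat M6
bar 7: v0=E3 v1=G3 downbeat m3
bar 8: v0=C3 v1=A3 downbeat M6
bar 9: v0=A2 v1=C3 downbeat m3
bar 10: v0=D3 v1=B3 downbeat M6
bar 11: v0=E3 v1=E4 downbeat P8
  -> R4 @ bar 6 tick 1 v(0, 1): G3/C4 P4 untreated
  -> R7 @ bar 10 tick 0 v(1,): F3->B3 leap 6st
  -> R2 @ bar 11 tick 0 v(0, 1): D3/B3 M6 -> E3/E4 P8 similar

(6, 1, R4, (0, 1))
(10, 0, R7, (1,))
(11, 0, R2, (0, 1))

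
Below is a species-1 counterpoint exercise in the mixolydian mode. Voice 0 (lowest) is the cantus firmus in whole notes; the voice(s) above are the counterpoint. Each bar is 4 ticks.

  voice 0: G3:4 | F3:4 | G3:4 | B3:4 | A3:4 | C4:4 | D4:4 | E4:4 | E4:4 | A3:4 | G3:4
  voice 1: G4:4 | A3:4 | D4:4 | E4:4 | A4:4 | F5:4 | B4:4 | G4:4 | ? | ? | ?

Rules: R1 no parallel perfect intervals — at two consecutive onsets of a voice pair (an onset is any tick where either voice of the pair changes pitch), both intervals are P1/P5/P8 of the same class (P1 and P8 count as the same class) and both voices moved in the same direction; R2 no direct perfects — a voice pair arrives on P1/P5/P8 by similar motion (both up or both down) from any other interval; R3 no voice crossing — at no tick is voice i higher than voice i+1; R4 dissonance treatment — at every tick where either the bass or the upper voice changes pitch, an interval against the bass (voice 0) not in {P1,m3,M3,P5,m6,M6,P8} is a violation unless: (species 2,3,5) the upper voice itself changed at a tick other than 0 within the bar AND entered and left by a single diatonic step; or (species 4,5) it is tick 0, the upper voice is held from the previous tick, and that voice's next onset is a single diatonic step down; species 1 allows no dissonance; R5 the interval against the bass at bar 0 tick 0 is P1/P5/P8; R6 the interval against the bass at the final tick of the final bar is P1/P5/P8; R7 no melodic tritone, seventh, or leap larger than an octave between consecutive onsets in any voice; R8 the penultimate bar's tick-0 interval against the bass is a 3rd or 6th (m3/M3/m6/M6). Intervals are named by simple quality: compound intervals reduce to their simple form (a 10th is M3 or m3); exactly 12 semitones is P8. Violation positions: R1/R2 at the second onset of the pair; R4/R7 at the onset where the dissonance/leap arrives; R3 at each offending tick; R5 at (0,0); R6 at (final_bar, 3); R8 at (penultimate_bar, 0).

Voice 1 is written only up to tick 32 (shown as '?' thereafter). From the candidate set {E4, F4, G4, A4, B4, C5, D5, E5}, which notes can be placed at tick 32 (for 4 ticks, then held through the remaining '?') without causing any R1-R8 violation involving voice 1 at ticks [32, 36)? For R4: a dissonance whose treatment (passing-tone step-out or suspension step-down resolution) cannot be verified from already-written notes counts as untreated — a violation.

{B4, C5, E4, E5, G4}

E4: legal
F4: violates R4
G4: legal
A4: violates R4
B4: legal
C5: legal
D5: violates R4
E5: legal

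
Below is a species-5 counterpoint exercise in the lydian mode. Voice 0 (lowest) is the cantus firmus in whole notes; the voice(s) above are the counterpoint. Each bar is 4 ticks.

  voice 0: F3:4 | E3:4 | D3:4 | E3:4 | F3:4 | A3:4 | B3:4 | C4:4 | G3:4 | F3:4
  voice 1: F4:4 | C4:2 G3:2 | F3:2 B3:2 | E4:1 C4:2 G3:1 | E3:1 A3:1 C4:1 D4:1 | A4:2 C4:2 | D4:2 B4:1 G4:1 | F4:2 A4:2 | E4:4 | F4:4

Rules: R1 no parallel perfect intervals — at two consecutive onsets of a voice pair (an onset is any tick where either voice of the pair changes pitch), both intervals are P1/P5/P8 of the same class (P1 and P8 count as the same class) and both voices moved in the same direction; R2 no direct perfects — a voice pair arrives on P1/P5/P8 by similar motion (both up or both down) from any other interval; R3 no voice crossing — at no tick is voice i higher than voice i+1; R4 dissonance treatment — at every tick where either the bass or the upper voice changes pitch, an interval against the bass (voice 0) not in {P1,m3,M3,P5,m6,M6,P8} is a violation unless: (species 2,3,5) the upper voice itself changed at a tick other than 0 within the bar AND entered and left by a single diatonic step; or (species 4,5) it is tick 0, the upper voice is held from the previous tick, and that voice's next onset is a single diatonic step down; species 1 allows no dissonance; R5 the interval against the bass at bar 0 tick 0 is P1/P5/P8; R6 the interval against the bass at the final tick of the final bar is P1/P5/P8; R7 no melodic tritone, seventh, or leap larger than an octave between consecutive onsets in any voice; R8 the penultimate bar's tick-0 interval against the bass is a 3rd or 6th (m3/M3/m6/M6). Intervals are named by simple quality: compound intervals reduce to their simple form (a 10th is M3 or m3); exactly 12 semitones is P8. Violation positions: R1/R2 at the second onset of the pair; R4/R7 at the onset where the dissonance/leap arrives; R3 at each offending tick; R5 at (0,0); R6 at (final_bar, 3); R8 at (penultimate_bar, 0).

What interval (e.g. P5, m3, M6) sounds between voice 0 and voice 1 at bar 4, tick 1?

voice 0=F3 voice 1=A3 -> M3

M3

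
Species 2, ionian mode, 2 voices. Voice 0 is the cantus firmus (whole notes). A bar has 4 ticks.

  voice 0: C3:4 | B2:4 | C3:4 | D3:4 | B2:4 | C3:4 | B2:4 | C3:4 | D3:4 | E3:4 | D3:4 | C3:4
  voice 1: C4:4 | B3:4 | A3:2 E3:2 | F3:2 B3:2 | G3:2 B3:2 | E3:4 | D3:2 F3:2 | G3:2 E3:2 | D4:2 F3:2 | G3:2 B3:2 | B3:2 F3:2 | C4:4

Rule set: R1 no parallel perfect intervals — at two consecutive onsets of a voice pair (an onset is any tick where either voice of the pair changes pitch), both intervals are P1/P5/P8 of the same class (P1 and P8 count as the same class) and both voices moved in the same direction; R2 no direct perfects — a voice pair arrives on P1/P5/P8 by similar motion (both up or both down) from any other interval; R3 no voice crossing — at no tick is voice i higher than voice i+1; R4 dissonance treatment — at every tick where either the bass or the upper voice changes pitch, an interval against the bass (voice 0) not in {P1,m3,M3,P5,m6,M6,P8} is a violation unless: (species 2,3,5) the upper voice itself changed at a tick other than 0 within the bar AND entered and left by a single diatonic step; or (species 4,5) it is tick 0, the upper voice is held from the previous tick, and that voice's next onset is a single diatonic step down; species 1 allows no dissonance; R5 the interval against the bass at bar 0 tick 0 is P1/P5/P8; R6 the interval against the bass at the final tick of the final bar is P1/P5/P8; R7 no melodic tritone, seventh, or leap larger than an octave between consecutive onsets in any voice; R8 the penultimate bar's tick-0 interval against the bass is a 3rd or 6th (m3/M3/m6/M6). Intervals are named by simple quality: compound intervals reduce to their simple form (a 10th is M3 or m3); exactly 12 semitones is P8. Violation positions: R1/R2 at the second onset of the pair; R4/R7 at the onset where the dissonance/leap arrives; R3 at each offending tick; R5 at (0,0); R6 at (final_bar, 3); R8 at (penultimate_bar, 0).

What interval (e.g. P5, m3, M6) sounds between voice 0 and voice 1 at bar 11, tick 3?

voice 0=C3 voice 1=C4 -> P8

P8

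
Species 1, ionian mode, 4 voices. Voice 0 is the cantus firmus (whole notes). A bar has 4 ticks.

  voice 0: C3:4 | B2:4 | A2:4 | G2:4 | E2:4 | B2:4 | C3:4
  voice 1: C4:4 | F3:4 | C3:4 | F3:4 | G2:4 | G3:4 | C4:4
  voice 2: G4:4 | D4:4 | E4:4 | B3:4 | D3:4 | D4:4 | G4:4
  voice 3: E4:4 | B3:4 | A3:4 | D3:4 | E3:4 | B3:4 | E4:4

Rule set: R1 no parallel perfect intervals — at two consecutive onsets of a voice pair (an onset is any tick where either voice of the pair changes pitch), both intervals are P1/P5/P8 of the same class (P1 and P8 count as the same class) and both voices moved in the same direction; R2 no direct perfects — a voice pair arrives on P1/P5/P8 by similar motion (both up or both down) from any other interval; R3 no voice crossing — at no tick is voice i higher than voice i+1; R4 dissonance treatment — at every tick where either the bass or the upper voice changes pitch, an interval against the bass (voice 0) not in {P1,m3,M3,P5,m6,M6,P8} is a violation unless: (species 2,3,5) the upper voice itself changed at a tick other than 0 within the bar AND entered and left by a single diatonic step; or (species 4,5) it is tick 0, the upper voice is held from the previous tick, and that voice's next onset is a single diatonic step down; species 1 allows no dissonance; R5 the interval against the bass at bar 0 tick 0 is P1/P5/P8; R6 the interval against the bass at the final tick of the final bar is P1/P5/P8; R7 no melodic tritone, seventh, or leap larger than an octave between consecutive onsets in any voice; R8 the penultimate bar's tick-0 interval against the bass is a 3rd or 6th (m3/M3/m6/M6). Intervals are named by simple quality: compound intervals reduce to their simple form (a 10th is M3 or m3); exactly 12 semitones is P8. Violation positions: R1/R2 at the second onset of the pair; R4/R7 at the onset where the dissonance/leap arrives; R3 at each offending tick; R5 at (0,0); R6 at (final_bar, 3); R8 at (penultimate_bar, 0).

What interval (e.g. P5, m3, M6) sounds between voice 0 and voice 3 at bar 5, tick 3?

P8

voice 0=B2 voice 3=B3 -> P8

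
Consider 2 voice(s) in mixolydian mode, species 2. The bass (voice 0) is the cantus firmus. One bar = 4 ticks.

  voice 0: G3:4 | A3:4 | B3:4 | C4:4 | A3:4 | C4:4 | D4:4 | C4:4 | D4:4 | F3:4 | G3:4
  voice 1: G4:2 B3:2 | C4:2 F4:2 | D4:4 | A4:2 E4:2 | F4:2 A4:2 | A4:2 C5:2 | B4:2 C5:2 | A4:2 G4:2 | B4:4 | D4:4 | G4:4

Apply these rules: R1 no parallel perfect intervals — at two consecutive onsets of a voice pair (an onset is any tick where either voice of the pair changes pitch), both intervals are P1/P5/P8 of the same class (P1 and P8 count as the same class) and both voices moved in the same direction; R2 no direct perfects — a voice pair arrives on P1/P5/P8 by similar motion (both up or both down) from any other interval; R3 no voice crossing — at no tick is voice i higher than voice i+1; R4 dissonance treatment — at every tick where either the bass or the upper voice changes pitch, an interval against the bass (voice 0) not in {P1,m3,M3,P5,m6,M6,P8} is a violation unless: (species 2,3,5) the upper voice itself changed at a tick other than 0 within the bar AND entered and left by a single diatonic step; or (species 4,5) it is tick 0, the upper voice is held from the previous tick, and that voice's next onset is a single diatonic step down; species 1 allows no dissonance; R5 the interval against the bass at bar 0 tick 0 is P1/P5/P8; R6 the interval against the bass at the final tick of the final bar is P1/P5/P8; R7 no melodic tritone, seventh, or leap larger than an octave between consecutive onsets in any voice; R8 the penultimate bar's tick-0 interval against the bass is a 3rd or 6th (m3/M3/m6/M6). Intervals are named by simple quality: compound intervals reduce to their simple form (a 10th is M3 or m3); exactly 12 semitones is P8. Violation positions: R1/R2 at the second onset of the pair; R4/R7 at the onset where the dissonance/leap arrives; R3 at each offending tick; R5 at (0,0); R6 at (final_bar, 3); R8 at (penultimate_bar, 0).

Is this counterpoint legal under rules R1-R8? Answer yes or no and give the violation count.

bar 0: v0=G3 v1=G4 (P8)
bar 1: v0=A3 v1=C4 (m3)
bar 2: v0=B3 v1=D4 (m3)
bar 3: v0=C4 v1=A4 (M6)
bar 4: v0=A3 v1=F4 (m6)
bar 5: v0=C4 v1=A4 (M6)
bar 6: v0=D4 v1=B4 (M6)
bar 7: v0=C4 v1=A4 (M6)
bar 8: v0=D4 v1=B4 (M6)
bar 9: v0=F3 v1=D4 (M6)
bar 10: v0=G3 v1=G4 (P8)
  R4 @ bar6.2: D4/C5 m7 untreated
  R2 @ bar10.0: F3/D4 M6 -> G3/G4 P8 similar

No (2 violations)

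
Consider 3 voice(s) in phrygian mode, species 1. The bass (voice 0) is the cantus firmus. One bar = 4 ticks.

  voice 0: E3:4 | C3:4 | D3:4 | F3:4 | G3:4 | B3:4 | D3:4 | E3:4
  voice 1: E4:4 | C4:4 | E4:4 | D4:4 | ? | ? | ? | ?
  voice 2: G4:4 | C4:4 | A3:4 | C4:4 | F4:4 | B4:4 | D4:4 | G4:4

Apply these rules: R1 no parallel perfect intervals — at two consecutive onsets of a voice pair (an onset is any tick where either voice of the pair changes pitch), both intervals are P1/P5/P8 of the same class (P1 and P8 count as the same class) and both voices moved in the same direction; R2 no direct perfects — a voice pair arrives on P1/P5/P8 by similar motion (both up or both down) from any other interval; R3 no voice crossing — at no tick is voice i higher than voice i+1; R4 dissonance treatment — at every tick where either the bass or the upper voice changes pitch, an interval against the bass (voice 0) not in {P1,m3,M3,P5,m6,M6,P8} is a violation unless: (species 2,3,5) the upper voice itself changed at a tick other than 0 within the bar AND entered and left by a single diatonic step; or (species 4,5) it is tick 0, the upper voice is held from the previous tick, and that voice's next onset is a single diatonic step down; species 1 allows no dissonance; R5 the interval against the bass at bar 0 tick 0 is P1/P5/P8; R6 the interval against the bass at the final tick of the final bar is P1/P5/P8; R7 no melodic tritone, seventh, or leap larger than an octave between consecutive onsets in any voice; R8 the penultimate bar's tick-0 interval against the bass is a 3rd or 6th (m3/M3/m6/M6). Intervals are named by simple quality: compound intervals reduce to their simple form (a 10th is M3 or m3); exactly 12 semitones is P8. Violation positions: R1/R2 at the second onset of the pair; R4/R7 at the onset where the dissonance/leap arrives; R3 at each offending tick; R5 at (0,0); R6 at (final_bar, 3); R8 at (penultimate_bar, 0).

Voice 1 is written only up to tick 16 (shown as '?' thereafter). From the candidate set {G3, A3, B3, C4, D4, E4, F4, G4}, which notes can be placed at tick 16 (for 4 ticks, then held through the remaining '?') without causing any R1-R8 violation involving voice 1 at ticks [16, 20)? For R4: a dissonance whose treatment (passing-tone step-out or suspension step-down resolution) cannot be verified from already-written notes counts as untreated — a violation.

G3: legal
A3: violates R4
B3: legal
C4: violates R4
D4: legal
E4: legal
F4: violates R2,R4
G4: violates R2,R3

{B3, D4, E4, G3}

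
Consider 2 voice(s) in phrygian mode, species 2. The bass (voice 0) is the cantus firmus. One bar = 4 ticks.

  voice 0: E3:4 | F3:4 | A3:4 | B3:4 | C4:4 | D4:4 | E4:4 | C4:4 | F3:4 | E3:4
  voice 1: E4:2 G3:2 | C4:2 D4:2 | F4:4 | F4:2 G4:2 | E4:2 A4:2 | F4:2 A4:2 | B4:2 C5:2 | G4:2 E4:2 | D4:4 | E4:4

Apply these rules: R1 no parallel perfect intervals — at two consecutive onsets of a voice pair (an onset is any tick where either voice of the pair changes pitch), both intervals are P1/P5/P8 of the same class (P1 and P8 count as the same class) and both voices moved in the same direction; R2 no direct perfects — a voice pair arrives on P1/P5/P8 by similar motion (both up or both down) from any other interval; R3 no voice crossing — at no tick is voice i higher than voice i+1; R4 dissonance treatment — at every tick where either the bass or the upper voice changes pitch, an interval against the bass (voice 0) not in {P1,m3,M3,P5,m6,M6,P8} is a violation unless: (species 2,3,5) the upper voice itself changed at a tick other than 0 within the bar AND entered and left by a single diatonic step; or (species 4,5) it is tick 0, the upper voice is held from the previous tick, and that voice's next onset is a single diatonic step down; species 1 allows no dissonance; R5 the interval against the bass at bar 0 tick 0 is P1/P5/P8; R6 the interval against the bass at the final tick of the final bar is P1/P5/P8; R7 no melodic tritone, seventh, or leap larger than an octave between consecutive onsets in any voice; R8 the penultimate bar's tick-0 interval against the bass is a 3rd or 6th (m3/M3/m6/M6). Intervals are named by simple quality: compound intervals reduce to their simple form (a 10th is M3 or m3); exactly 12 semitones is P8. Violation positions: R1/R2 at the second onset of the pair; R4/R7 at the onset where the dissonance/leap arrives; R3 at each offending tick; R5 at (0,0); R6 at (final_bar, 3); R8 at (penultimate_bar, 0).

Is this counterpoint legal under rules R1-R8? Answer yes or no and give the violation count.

bar 0: v0=E3 v1=E4 (P8)
bar 1: v0=F3 v1=C4 (P5)
bar 2: v0=A3 v1=F4 (m6)
bar 3: v0=B3 v1=F4 (TT)
bar 4: v0=C4 v1=E4 (M3)
bar 5: v0=D4 v1=F4 (m3)
bar 6: v0=E4 v1=B4 (P5)
bar 7: v0=C4 v1=G4 (P5)
bar 8: v0=F3 v1=D4 (M6)
bar 9: v0=E3 v1=E4 (P8)
  R2 @ bar1.0: E3/G3 m3 -> F3/C4 P5 similar
  R4 @ bar3.0: B3/F4 TT untreated
  R1 @ bar6.0: D4/A4 P5 -> E4/B4 P5 similar
  R2 @ bar7.0: E4/C5 m6 -> C4/G4 P5 similar

No (4 violations)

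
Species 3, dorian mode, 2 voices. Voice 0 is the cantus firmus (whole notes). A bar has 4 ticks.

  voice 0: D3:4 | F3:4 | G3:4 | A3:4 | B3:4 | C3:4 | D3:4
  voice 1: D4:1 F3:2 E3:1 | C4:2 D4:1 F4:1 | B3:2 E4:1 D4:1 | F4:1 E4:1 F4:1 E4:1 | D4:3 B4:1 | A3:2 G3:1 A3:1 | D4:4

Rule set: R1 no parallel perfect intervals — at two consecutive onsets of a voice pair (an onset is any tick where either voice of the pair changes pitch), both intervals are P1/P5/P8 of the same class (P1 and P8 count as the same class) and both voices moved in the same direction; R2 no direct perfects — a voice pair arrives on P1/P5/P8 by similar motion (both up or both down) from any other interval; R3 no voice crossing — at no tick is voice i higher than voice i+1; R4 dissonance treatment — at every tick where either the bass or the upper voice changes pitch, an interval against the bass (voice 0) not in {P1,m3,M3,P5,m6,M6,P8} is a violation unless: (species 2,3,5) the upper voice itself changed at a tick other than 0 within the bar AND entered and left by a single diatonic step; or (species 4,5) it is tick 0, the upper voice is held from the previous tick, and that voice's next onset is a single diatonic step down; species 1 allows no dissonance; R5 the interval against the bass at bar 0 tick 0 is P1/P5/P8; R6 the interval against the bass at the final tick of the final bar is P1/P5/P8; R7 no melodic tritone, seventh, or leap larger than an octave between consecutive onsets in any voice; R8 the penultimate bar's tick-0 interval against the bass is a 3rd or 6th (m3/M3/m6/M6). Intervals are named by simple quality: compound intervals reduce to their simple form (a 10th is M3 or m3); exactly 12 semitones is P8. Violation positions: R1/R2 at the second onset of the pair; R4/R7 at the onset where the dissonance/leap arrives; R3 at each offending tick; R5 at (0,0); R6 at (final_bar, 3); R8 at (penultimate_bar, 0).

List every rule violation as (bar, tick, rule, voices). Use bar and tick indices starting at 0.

(0, 3, R4, (0, 1))
(1, 0, R2, (0, 1))
(2, 0, R7, (1,))
(5, 0, R7, (0,))
(5, 0, R7, (1,))
(6, 0, R2, (0, 1))

bar 0: v0=D3 v1=D4 downbeat P8
bar 1: v0=F3 v1=C4 downbeat P5
bar 2: v0=G3 v1=B3 downbeat M3
bar 3: v0=A3 v1=F4 downbeat m6
bar 4: v0=B3 v1=D4 downbeat m3
bar 5: v0=C3 v1=A3 downbeat M6
bar 6: v0=D3 v1=D4 downbeat P8
  -> R4 @ bar 0 tick 3 v(0, 1): D3/E3 M2 untreated
  -> R2 @ bar 1 tick 0 v(0, 1): D3/E3 M2 -> F3/C4 P5 similar
  -> R7 @ bar 2 tick 0 v(1,): F4->B3 leap 6st
  -> R7 @ bar 5 tick 0 v(0,): B3->C3 leap 11st
  -> R7 @ bar 5 tick 0 v(1,): B4->A3 leap 14st
  -> R2 @ bar 6 tick 0 v(0, 1): C3/A3 M6 -> D3/D4 P8 similar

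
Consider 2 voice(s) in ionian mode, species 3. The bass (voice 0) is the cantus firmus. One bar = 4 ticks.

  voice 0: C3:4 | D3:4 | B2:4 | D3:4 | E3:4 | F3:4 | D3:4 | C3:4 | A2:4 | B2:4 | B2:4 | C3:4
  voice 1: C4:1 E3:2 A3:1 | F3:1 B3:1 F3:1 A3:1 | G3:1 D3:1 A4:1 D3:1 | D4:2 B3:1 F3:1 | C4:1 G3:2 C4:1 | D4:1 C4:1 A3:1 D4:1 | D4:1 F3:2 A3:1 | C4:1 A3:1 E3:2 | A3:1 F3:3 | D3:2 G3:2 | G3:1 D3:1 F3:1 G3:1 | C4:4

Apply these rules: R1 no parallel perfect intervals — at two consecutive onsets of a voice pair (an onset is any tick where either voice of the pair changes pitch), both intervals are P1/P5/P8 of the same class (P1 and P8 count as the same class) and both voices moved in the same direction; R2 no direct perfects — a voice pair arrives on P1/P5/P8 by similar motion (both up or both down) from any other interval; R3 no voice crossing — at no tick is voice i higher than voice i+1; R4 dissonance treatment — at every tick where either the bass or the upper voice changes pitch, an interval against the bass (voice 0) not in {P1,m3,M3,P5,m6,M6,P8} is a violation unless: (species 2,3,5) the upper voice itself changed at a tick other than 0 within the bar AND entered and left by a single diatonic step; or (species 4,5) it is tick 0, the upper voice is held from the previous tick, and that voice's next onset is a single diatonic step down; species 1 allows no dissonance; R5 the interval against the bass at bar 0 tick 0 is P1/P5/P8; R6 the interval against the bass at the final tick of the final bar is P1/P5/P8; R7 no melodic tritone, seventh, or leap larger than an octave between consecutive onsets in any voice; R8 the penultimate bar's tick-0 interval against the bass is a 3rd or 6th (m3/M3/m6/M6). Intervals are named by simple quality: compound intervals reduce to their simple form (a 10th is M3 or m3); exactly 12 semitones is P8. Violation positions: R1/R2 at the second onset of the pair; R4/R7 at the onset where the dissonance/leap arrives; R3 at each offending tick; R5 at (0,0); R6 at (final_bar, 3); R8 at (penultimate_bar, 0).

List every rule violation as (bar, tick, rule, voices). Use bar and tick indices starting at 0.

(1, 1, R7, (1,))
(1, 2, R7, (1,))
(2, 2, R4, (0, 1))
(2, 2, R7, (1,))
(2, 3, R7, (1,))
(3, 0, R2, (0, 1))
(3, 3, R7, (1,))
(10, 2, R4, (0, 1))
(11, 0, R2, (0, 1))

bar 0: v0=C3 v1=C4 downbeat P8
bar 1: v0=D3 v1=F3 downbeat m3
bar 2: v0=B2 v1=G3 downbeat m6
bar 3: v0=D3 v1=D4 downbeat P8
bar 4: v0=E3 v1=C4 downbeat m6
bar 5: v0=F3 v1=D4 downbeat M6
bar 6: v0=D3 v1=D4 downbeat P8
bar 7: v0=C3 v1=C4 downbeat P8
bar 8: v0=A2 v1=A3 downbeat P8
bar 9: v0=B2 v1=D3 downbeat m3
bar 10: v0=B2 v1=G3 downbeat m6
bar 11: v0=C3 v1=C4 downbeat P8
  -> R7 @ bar 1 tick 1 v(1,): F3->B3 leap 6st
  -> R7 @ bar 1 tick 2 v(1,): B3->F3 leap 6st
  -> R4 @ bar 2 tick 2 v(0, 1): B2/A4 m7 untreated
  -> R7 @ bar 2 tick 2 v(1,): D3->A4 leap 19st
  -> R7 @ bar 2 tick 3 v(1,): A4->D3 leap 19st
  -> R2 @ bar 3 tick 0 v(0, 1): B2/D3 m3 -> D3/D4 P8 similar
  -> R7 @ bar 3 tick 3 v(1,): B3->F3 leap 6st
  -> R4 @ bar 10 tick 2 v(0, 1): B2/F3 TT untreated
  -> R2 @ bar 11 tick 0 v(0, 1): B2/G3 m6 -> C3/C4 P8 similar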